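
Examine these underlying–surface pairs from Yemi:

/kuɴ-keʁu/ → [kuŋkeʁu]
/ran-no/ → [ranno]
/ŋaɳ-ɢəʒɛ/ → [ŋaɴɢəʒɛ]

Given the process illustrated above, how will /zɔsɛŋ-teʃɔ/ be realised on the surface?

[zɔsɛnteʃɔ]

The data show regressive place assimilation: /ɴ/ → [ŋ] before /k/; /ɳ/ → [ɴ] before /ɢ/. In each pair only place changes, matching the following consonant, while manner and voice stay constant.
No alternation appears in [ranno]: there the adjacent consonants already agree in place (/n/ and /n/ are both alveolar), so this form is consistent with the same rule.
/ŋ/ is a voiced velar nasal. The following trigger /t/ is alveolar, so /ŋ/ must become alveolar as well.
The voiced alveolar nasal is [n], so /ŋ/ → [n].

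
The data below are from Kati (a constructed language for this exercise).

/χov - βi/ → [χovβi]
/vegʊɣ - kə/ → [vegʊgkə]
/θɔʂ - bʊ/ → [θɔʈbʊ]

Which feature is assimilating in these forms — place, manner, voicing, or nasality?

manner

The segment that alternates is /ɣ/, which surfaces as [g] when adjacent to /k/.
The change fricative → stop matches the manner of the following /k/, identifying this as manner assimilation.
The other alternating form patterns the same way: /ʂ/ → [ʈ] before /b/ (fricative → stop, matching a stop) — only manner changes, and always toward the following segment.
Nothing changes in [χovβi]: there the adjacent consonants already agree in manner (/v/ and /β/ are both fricatives), so this form is consistent with the same rule.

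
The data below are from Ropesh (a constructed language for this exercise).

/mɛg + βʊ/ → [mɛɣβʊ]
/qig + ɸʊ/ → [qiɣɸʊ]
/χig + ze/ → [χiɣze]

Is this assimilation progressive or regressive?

Underlying /g/ is realised as [ɣ] next to /β/; /β/ itself does not change.
The change stop → fricative matches the manner of the following /β/, identifying this as manner assimilation.
The same holds elsewhere in the data: /g/ → [ɣ] before /ɸ/ (stop → fricative, matching a fricative); /g/ → [ɣ] before /z/ (stop → fricative, matching a fricative) — only manner changes, and always toward the following segment.
Since the segment that changes precedes the conditioning segment, the assimilation is regressive.

regressive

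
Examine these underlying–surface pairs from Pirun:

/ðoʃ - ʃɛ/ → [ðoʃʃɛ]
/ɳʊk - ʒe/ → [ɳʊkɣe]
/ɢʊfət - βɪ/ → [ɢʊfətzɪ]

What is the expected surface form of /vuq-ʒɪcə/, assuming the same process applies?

[vuqʁɪcə]

The data show progressive place assimilation: /ʒ/ → [ɣ] after /k/; /β/ → [z] after /t/. In each pair only place changes, matching the preceding consonant, while manner and voice stay constant.
Nothing changes in [ðoʃʃɛ]: there the adjacent consonants already agree in place (/ʃ/ and /ʃ/ are both postalveolar), so this form is consistent with the same rule.
The rule targets /ʒ/ (voiced postalveolar fricative), which sits after the trigger /q/ (uvular).
Changing only its place to uvular gives [ʁ] — the voiced uvular fricative.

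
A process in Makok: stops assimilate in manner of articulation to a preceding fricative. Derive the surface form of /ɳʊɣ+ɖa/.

The rule targets /ɖ/ (voiced retroflex stop), which sits after the trigger /ɣ/ (fricative).
Changing only its manner to fricative gives [ʐ] — the voiced retroflex fricative.

[ɳʊɣʐa]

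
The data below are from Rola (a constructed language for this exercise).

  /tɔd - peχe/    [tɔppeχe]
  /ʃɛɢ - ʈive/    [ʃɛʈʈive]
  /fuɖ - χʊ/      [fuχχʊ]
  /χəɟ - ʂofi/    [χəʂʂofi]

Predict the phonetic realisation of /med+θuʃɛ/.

The data show regressive total assimilation (/d/ → [p] before /p/; /ɢ/ → [ʈ] before /ʈ/; /ɖ/ → [χ] before /χ/; /ɟ/ → [ʂ] before /ʂ/): in every case the target segment becomes identical to its following neighbour, copying more than a single feature.
/d/ is the segment targeted by the rule; it sits immediately before /θ/, so it assimilates completely and surfaces as [θ].

[meθθuʃɛ]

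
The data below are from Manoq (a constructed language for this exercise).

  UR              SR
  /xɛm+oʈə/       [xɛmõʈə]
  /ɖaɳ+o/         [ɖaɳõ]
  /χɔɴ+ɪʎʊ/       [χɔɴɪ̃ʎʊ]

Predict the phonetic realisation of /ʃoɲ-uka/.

[ʃoɲũka]

The data show progressive nasality assimilation (vowel nasalisation): /o/ → [õ] after /m/; /o/ → [õ] after /ɳ/; /ɪ/ → [ɪ̃] after /ɴ/ — a vowel is nasalised by an immediately preceding nasal consonant.
/u/ sits next to the nasal /ɲ/ and is therefore nasalised to [ũ].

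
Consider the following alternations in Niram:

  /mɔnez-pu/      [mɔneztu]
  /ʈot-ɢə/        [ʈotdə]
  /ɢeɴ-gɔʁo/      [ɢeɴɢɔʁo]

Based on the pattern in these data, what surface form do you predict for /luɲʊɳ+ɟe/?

[luɲʊɳɖe]

The data show progressive place assimilation: /p/ → [t] after /z/; /ɢ/ → [d] after /t/; /g/ → [ɢ] after /ɴ/. In each pair only place changes, matching the preceding consonant, while manner and voice stay constant.
The rule targets /ɟ/ (voiced palatal stop), which sits after the trigger /ɳ/ (retroflex).
The voiced retroflex stop is [ɖ], so /ɟ/ → [ɖ].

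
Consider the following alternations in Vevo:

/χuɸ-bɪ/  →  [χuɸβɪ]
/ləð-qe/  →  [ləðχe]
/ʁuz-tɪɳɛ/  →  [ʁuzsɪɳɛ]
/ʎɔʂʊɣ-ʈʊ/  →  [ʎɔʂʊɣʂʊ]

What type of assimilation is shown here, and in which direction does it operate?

The segment that alternates is /b/, which surfaces as [β] when adjacent to /ɸ/.
/b/ is a stop while /ɸ/ is a fricative; the output [β] is a fricative, matching the trigger — so the feature that spreads is manner.
Place and voice are unchanged, so the assimilation is partial, not total.
The other alternating forms pattern the same way: /q/ → [χ] after /ð/ (stop → fricative, matching a fricative); /t/ → [s] after /z/ (stop → fricative, matching a fricative); /ʈ/ → [ʂ] after /ɣ/ (stop → fricative, matching a fricative) — only manner changes, and always toward the preceding segment.
The trigger is the preceding segment, so the direction is progressive (perseverative).

progressive manner assimilation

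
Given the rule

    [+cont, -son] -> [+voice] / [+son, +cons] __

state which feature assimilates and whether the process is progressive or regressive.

progressive voicing assimilation

The target ([+cont, -son], fricatives) acquires [+voice] next to a sonorant consonant ([+son, +cons]) — it takes on the voicing of its neighbour, so the feature that spreads is voicing.
Since the environment is written before the underscore, the trigger precedes the target; the direction is progressive.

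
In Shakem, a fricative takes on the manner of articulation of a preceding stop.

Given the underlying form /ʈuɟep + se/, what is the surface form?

/s/ is a voiceless alveolar fricative. The preceding trigger /p/ is a stop, so /s/ must become a stop as well.
Changing only its manner to stop gives [t] — the voiceless alveolar stop.

[ʈuɟepte]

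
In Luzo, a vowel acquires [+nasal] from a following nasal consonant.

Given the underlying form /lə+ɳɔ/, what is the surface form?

[lə̃ɳɔ]

/ə/ sits next to the nasal /ɳ/ and is therefore nasalised to [ə̃].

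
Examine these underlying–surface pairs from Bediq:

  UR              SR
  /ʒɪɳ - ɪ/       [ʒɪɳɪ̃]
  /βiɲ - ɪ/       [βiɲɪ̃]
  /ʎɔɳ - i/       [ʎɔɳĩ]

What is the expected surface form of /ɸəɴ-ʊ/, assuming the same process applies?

[ɸəɴʊ̃]

The data show progressive nasality assimilation (vowel nasalisation): /ɪ/ → [ɪ̃] after /ɳ/; /ɪ/ → [ɪ̃] after /ɲ/; /i/ → [ĩ] after /ɳ/ — a vowel is nasalised by an immediately preceding nasal consonant.
The vowel /ʊ/ is adjacent to the preceding nasal /ɴ/, so it acquires [+nasal] and surfaces as [ʊ̃].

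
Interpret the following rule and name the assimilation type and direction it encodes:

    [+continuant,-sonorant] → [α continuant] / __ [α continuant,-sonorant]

regressive manner assimilation

The shared variable α links the value of [continuant] on the target to that of the neighbouring obstruent. [continuant] distinguishes stops from fricatives — a manner-of-articulation feature — so this is manner assimilation.
The conditioning segment sits to the right of the focus bar, meaning the trigger follows the segment that changes — regressive assimilation.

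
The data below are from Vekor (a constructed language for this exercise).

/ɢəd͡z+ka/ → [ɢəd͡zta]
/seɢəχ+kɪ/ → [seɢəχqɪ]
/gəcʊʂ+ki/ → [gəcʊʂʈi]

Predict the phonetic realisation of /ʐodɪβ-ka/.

The data show progressive place assimilation: /k/ → [t] after /d͡z/; /k/ → [q] after /χ/; /k/ → [ʈ] after /ʂ/. In each pair only place changes, matching the preceding consonant, while manner and voice stay constant.
The rule targets /k/ (voiceless velar stop), which sits after the trigger /β/ (bilabial).
A voiceless bilabial stop is [p], so the surface segment is [p].

[ʐodɪβpa]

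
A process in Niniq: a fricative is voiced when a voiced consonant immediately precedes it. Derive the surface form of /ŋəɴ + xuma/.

The rule targets /x/ (voiceless velar fricative), which sits after the trigger /ɴ/ (voiced).
Changing only its voicing to voiced gives [ɣ] — the voiced velar fricative.

[ŋəɴɣuma]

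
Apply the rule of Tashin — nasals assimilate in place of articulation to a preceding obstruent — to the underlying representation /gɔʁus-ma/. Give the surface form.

[gɔʁusna]

/m/ is a voiced bilabial nasal. The preceding trigger /s/ is alveolar, so /m/ must become alveolar as well.
The voiced alveolar nasal is [n], so /m/ → [n].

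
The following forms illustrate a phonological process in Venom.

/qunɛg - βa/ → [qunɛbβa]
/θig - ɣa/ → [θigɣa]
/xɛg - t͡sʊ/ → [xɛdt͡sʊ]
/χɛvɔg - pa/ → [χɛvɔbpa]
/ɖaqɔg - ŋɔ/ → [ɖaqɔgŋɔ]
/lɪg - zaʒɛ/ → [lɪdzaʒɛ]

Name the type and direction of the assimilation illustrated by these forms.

Comparing underlying and surface forms, /g/ → [b] is the alternation; the neighbouring /β/ is constant.
/g/ is velar while /β/ is bilabial; the output [b] is bilabial, matching the trigger — so the feature that spreads is place.
Manner and voice are unchanged, so the assimilation is partial, not total.
The same holds elsewhere in the data: /g/ → [d] before /t͡s/ (velar → alveolar, matching alveolar); /g/ → [b] before /p/ (velar → bilabial, matching bilabial); /g/ → [d] before /z/ (velar → alveolar, matching alveolar) — only place changes, and always toward the following segment.
No alternation appears in [θigɣa], [ɖaqɔgŋɔ]: there the adjacent consonants already agree in place (/g/ and /ɣ/ are both velar; /g/ and /ŋ/ are both velar), so these forms are consistent with the same rule.
The trigger is the following segment, so the direction is regressive (anticipatory).

regressive place assimilation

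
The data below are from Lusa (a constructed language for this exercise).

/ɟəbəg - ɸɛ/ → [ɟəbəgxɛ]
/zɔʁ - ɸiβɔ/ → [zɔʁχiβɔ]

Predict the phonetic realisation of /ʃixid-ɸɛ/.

[ʃixidsɛ]

The data show progressive place assimilation: /ɸ/ → [x] after /g/; /ɸ/ → [χ] after /ʁ/. In each pair only place changes, matching the preceding consonant, while manner and voice stay constant.
The rule targets /ɸ/ (voiceless bilabial fricative), which sits after the trigger /d/ (alveolar).
Changing only its place to alveolar gives [s] — the voiceless alveolar fricative.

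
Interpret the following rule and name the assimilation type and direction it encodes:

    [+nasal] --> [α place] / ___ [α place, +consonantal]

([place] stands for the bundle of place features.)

The rule copies the place features (abbreviated [place]) from the environment onto the target, so the assimilating feature is place.
The conditioning segment sits to the right of the focus bar, meaning the trigger follows the segment that changes — regressive assimilation.

regressive place assimilation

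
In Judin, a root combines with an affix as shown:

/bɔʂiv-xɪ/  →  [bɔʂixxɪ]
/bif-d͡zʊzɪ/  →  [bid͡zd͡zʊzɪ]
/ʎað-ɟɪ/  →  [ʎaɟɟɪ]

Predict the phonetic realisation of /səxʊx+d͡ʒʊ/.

[səxʊd͡ʒd͡ʒʊ]

The data show regressive total assimilation (/v/ → [x] before /x/; /f/ → [d͡z] before /d͡z/; /ð/ → [ɟ] before /ɟ/): in every case the target segment becomes identical to its following neighbour, copying more than a single feature.
/x/ is the segment targeted by the rule; it sits immediately before /d͡ʒ/, so it assimilates completely and surfaces as [d͡ʒ].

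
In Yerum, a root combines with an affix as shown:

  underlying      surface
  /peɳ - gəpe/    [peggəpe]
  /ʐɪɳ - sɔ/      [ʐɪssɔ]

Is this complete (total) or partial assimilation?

total assimilation

The segment that alternates is /ɳ/, which surfaces as [g] when adjacent to /g/.
The output [g] is identical to the trigger /g/ — every feature (place, manner, voicing) has been copied — so this is total assimilation.
The remaining alternation confirms this: /ɳ/ → [s] before /s/ — in each case the output is a copy of the following consonant.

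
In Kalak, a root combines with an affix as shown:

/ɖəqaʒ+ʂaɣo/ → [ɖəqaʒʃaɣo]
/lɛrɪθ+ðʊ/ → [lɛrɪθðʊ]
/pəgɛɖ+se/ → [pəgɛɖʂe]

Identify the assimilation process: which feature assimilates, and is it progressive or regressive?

progressive place assimilation

Underlying /ʂ/ is realised as [ʃ] next to /ʒ/; /ʒ/ itself does not change.
/ʂ/ is retroflex while /ʒ/ is postalveolar; the output [ʃ] is postalveolar, matching the trigger — so the feature that spreads is place.
Manner and voice are unchanged, so the assimilation is partial, not total.
Checking the remaining alternation: /s/ → [ʂ] after /ɖ/ (alveolar → retroflex, matching retroflex) — only place changes, and always toward the preceding segment.
No alternation appears in [lɛrɪθðʊ]: there the adjacent consonants already agree in place (/ð/ and /θ/ are both dental), so this form is consistent with the same rule.
The trigger is the preceding segment, so the direction is progressive (perseverative).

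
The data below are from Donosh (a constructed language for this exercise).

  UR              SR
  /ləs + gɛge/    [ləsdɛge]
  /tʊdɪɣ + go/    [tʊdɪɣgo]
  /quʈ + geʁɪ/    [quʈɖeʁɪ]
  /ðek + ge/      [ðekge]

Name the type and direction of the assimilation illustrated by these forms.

Underlying /g/ is realised as [d] next to /s/; /s/ itself does not change.
The change velar → alveolar matches the place of the preceding /s/, identifying this as place assimilation.
Manner and voice are unchanged, so the assimilation is partial, not total.
Checking the remaining alternation: /g/ → [ɖ] after /ʈ/ (velar → retroflex, matching retroflex) — only place changes, and always toward the preceding segment.
Nothing changes in [tʊdɪɣgo], [ðekge]: there the adjacent consonants already agree in place (/g/ and /ɣ/ are both velar; /g/ and /k/ are both velar), so these forms are consistent with the same rule.
The trigger is the preceding segment, so the direction is progressive (perseverative).

progressive place assimilation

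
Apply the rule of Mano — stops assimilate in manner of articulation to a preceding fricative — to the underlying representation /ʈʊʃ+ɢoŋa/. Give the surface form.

/ɢ/ is a voiced uvular stop. The preceding trigger /ʃ/ is a fricative, so /ɢ/ must become a fricative as well.
A voiced uvular fricative is [ʁ], so the surface segment is [ʁ].

[ʈʊʃʁoŋa]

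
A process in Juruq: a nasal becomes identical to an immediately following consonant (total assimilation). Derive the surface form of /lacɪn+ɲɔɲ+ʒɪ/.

/n/ is the segment targeted by the rule; it sits immediately before /ɲ/, so it assimilates completely and surfaces as [ɲ].
The same rule applies at the second boundary: /ɲ/ → [ʒ] next to /ʒ/.

[lacɪɲɲɔʒʒɪ]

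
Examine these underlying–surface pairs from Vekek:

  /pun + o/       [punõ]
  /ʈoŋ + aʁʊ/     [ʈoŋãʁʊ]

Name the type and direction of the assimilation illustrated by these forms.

progressive nasality assimilation (vowel nasalisation)

The vowel /o/ surfaces as nasalised [õ] next to the preceding nasal /n/ — it has acquired the [+nasal] feature of its neighbour.
Likewise in the remaining data: /a/ → [ã] after /ŋ/ — each time a vowel is nasalised next to a preceding nasal.
Because the conditioning nasal is to the left of the vowel that changes, the process is progressive (perseverative).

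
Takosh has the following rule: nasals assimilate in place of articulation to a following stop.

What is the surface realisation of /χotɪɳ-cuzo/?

[χotɪɲcuzo]

/ɳ/ is a voiced retroflex nasal. The following trigger /c/ is palatal, so /ɳ/ must become palatal as well.
The voiced palatal nasal is [ɲ], so /ɳ/ → [ɲ].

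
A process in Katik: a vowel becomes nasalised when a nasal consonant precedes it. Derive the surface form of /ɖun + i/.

[ɖunĩ]

The vowel /i/ is adjacent to the preceding nasal /n/, so it acquires [+nasal] and surfaces as [ĩ].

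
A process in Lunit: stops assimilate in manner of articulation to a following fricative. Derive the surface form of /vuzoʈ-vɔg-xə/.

[vuzoʂvɔɣxə]

/ʈ/ is a voiceless retroflex stop. The following trigger /v/ is a fricative, so /ʈ/ must become a fricative as well.
The voiceless retroflex fricative is [ʂ], so /ʈ/ → [ʂ].
At the second juncture, /g/ likewise becomes [ɣ] adjacent to /x/.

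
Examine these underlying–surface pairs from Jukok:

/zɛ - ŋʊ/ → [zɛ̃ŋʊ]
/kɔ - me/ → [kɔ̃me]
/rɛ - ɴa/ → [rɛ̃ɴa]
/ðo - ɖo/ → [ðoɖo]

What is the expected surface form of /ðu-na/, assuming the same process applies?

[ðũna]

The data show regressive nasality assimilation (vowel nasalisation): /ɛ/ → [ɛ̃] before /ŋ/; /ɔ/ → [ɔ̃] before /m/; /ɛ/ → [ɛ̃] before /ɴ/ — a vowel is nasalised by an immediately following nasal consonant.
No change occurs in [ðoɖo] because the vowel at the boundary is adjacent to an oral consonant, not a nasal (/o/ next to /ɖ/).
/u/ sits next to the nasal /n/ and is therefore nasalised to [ũ].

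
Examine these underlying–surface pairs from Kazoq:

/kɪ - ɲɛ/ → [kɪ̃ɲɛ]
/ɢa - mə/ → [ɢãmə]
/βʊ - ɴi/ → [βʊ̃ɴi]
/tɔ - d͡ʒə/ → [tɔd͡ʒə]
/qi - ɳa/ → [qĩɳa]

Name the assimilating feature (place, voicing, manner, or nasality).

nasality

The vowel /ɪ/ surfaces as nasalised [ɪ̃] next to the following nasal /ɲ/ — it has acquired the [+nasal] feature of its neighbour.
Likewise in the remaining data: /a/ → [ã] before /m/; /ʊ/ → [ʊ̃] before /ɴ/; /i/ → [ĩ] before /ɳ/ — each time a vowel is nasalised next to a following nasal.
No change occurs in [tɔd͡ʒə] because the vowel at the boundary is adjacent to an oral consonant, not a nasal (/ɔ/ next to /d͡ʒ/).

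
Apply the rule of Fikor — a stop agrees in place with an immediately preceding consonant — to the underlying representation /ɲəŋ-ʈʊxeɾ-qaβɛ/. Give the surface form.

The rule targets /ʈ/ (voiceless retroflex stop), which sits after the trigger /ŋ/ (velar).
Changing only its place to velar gives [k] — the voiceless velar stop.
At the second juncture, /q/ likewise becomes [t] adjacent to /ɾ/.

[ɲəŋkʊxeɾtaβɛ]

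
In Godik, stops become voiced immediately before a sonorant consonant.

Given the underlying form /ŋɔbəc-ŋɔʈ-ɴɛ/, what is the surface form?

The rule targets /c/ (voiceless palatal stop), which sits before the trigger /ŋ/ (voiced).
Changing only its voicing to voiced gives [ɟ] — the voiced palatal stop.
At the second juncture, /ʈ/ likewise becomes [ɖ] adjacent to /ɴ/.

[ŋɔbəɟŋɔɖɴɛ]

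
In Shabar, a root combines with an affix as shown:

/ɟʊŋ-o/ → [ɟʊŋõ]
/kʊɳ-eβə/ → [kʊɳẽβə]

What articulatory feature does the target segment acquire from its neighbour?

nasality

The vowel /o/ surfaces as nasalised [õ] next to the preceding nasal /ŋ/ — it has acquired the [+nasal] feature of its neighbour.
Likewise in the remaining data: /e/ → [ẽ] after /ɳ/ — each time a vowel is nasalised next to a preceding nasal.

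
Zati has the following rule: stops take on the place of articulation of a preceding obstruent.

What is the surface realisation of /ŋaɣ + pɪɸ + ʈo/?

[ŋaɣkɪɸpo]

/p/ is a voiceless bilabial stop. The preceding trigger /ɣ/ is velar, so /p/ must become velar as well.
The voiceless velar stop is [k], so /p/ → [k].
The same rule applies at the second boundary: /ʈ/ → [p] next to /ɸ/.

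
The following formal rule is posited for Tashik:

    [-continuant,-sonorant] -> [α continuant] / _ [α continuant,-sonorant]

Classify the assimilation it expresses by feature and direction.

regressive manner assimilation

The rule copies [continuant] (continuancy) from the environment onto the target stops; since [±continuant] encodes the stop/fricative manner contrast, the assimilating dimension is manner.
The conditioning segment sits to the right of the focus bar, meaning the trigger follows the segment that changes — regressive assimilation.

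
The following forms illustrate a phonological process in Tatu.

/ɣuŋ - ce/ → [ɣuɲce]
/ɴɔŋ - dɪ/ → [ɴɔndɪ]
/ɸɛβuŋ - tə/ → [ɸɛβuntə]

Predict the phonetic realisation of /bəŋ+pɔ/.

The data show regressive place assimilation: /ŋ/ → [ɲ] before /c/; /ŋ/ → [n] before /d/; /ŋ/ → [n] before /t/. In each pair only place changes, matching the following consonant, while manner and voice stay constant.
/ŋ/ is a voiced velar nasal. The following trigger /p/ is bilabial, so /ŋ/ must become bilabial as well.
A voiced bilabial nasal is [m], so the surface segment is [m].

[bəmpɔ]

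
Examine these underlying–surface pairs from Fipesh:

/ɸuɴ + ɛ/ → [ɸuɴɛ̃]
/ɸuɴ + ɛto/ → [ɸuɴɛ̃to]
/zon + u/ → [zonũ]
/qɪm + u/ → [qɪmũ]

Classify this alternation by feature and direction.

progressive nasality assimilation (vowel nasalisation)

The vowel /ɛ/ surfaces as nasalised [ɛ̃] next to the preceding nasal /ɴ/ — it has acquired the [+nasal] feature of its neighbour.
Likewise in the remaining data: /u/ → [ũ] after /n/; /u/ → [ũ] after /m/ — each time a vowel is nasalised next to a preceding nasal.
Because the conditioning nasal is to the left of the vowel that changes, the process is progressive (perseverative).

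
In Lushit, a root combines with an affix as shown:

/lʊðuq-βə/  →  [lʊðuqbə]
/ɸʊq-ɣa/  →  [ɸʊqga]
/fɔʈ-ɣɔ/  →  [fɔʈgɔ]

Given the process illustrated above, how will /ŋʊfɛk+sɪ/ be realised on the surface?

The data show progressive manner assimilation: /β/ → [b] after /q/; /ɣ/ → [g] after /q/; /ɣ/ → [g] after /ʈ/. In each pair only manner changes, matching the preceding consonant, while place and voice stay constant.
/s/ is a voiceless alveolar fricative. The preceding trigger /k/ is a stop, so /s/ must become a stop as well.
A voiceless alveolar stop is [t], so the surface segment is [t].

[ŋʊfɛktɪ]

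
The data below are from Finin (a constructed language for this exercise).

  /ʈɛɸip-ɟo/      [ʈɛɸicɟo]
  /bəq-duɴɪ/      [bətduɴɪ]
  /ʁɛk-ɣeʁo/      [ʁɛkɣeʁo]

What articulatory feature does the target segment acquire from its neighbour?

place

The segment that alternates is /p/, which surfaces as [c] when adjacent to /ɟ/.
/p/ is bilabial while /ɟ/ is palatal; the output [c] is palatal, matching the trigger — so the feature that spreads is place.
The other alternating form patterns the same way: /q/ → [t] before /d/ (uvular → alveolar, matching alveolar) — only place changes, and always toward the following segment.
Nothing changes in [ʁɛkɣeʁo]: there the adjacent consonants already agree in place (/k/ and /ɣ/ are both velar), so this form is consistent with the same rule.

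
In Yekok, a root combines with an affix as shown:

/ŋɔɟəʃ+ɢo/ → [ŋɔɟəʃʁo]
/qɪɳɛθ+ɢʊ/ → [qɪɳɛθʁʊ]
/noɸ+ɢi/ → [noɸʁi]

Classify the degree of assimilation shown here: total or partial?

partial assimilation

Comparing underlying and surface forms, /ɢ/ → [ʁ] is the alternation; the neighbouring /ʃ/ is constant.
/ɢ/ is a stop while /ʃ/ is a fricative; the output [ʁ] is a fricative, matching the trigger — so the feature that spreads is manner.
Place and voice are unchanged, so the assimilation is partial, not total.
The other alternating forms pattern the same way: /ɢ/ → [ʁ] after /θ/ (stop → fricative, matching a fricative); /ɢ/ → [ʁ] after /ɸ/ (stop → fricative, matching a fricative) — only manner changes, and always toward the preceding segment.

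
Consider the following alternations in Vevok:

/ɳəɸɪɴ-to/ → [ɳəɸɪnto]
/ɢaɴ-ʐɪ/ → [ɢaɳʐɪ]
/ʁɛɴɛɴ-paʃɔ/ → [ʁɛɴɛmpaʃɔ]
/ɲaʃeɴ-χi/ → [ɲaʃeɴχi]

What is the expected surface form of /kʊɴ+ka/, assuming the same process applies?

[kʊŋka]

The data show regressive place assimilation: /ɴ/ → [n] before /t/; /ɴ/ → [ɳ] before /ʐ/; /ɴ/ → [m] before /p/. In each pair only place changes, matching the following consonant, while manner and voice stay constant.
No alternation appears in [ɲaʃeɴχi]: there the adjacent consonants already agree in place (/ɴ/ and /χ/ are both uvular), so this form is consistent with the same rule.
/ɴ/ is a voiced uvular nasal. The following trigger /k/ is velar, so /ɴ/ must become velar as well.
A voiced velar nasal is [ŋ], so the surface segment is [ŋ].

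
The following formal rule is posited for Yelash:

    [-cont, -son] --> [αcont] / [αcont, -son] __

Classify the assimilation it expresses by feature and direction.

The rule copies [cont] (continuancy) from the environment onto the target stops; since [±cont] encodes the stop/fricative manner contrast, the assimilating dimension is manner.
Since the environment is written before the underscore, the trigger precedes the target; the direction is progressive.

progressive manner assimilation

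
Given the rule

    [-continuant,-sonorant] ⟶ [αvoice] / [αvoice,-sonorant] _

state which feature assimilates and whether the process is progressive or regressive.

progressive voicing assimilation

The shared variable α links the value of [voice] on the target to the same value on the neighbouring segment, so voicing is the feature that assimilates.
The conditioning segment sits to the left of the focus bar, meaning the trigger precedes the segment that changes — progressive assimilation.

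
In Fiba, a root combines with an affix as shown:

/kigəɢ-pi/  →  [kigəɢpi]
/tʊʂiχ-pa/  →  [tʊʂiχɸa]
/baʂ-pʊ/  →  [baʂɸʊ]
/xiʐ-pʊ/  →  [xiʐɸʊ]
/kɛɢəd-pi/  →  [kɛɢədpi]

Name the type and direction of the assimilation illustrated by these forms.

progressive manner assimilation

The segment that alternates is /p/, which surfaces as [ɸ] when adjacent to /χ/.
The change stop → fricative matches the manner of the preceding /χ/, identifying this as manner assimilation.
Place and voice are unchanged, so the assimilation is partial, not total.
The same holds elsewhere in the data: /p/ → [ɸ] after /ʂ/ (stop → fricative, matching a fricative); /p/ → [ɸ] after /ʐ/ (stop → fricative, matching a fricative) — only manner changes, and always toward the preceding segment.
Nothing changes in [kigəɢpi], [kɛɢədpi]: there the adjacent consonants already agree in manner (/p/ and /ɢ/ are both stops; /p/ and /d/ are both stops), so these forms are consistent with the same rule.
Since the segment that changes follows the conditioning segment, the assimilation is progressive.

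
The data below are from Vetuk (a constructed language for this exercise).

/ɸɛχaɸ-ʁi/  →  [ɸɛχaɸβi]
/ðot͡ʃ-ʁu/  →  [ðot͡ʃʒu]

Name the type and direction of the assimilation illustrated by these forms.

The segment that alternates is /ʁ/, which surfaces as [β] when adjacent to /ɸ/.
The change uvular → bilabial matches the place of the preceding /ɸ/, identifying this as place assimilation.
Manner and voice are unchanged, so the assimilation is partial, not total.
The same holds elsewhere in the data: /ʁ/ → [ʒ] after /t͡ʃ/ (uvular → postalveolar, matching postalveolar) — only place changes, and always toward the preceding segment.
The trigger is the preceding segment, so the direction is progressive (perseverative).

progressive place assimilation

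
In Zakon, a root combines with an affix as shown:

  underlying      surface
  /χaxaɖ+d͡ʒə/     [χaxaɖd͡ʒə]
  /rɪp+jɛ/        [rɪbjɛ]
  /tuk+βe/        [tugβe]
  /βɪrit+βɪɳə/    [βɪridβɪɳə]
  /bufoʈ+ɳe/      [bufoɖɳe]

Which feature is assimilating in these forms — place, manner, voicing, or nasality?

The segment that alternates is /p/, which surfaces as [b] when adjacent to /j/.
The change voiceless → voiced matches the voicing of the following /j/, identifying this as voicing assimilation.
Checking the remaining alternations: /k/ → [g] before /β/ (voiceless → voiced, matching voiced); /t/ → [d] before /β/ (voiceless → voiced, matching voiced); /ʈ/ → [ɖ] before /ɳ/ (voiceless → voiced, matching voiced) — only voicing changes, and always toward the following segment.
Nothing changes in [χaxaɖd͡ʒə]: there the adjacent consonants already agree in voicing (/ɖ/ and /d͡ʒ/ are both voiced), so this form is consistent with the same rule.

voicing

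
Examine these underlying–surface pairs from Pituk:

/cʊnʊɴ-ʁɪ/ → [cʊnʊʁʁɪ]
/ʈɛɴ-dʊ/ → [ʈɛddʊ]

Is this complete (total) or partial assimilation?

Underlying /ɴ/ is realised as [d] next to /d/; /d/ itself does not change.
The output [d] is identical to the trigger /d/ — every feature (place, manner, voicing) has been copied — so this is total assimilation.
The other form behaves the same way: /ɴ/ → [ʁ] before /ʁ/ — in each case the output is a copy of the following consonant.

total assimilation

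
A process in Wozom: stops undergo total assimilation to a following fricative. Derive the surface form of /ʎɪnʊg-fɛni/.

[ʎɪnʊffɛni]

/g/ is the segment targeted by the rule; it sits immediately before /f/, so it assimilates completely and surfaces as [f].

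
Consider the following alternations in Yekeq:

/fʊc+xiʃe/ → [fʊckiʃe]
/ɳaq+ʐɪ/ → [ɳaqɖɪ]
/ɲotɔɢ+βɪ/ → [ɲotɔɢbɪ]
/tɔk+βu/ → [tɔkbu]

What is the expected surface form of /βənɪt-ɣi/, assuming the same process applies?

[βənɪtgi]

The data show progressive manner assimilation: /x/ → [k] after /c/; /ʐ/ → [ɖ] after /q/; /β/ → [b] after /ɢ/; /β/ → [b] after /k/. In each pair only manner changes, matching the preceding consonant, while place and voice stay constant.
The rule targets /ɣ/ (voiced velar fricative), which sits after the trigger /t/ (stop).
Changing only its manner to stop gives [g] — the voiced velar stop.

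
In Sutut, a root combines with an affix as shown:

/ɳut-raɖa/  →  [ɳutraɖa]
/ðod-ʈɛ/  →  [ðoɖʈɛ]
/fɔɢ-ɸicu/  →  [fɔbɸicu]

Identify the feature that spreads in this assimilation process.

The segment that alternates is /d/, which surfaces as [ɖ] when adjacent to /ʈ/.
The change alveolar → retroflex matches the place of the following /ʈ/, identifying this as place assimilation.
The same holds elsewhere in the data: /ɢ/ → [b] before /ɸ/ (uvular → bilabial, matching bilabial) — only place changes, and always toward the following segment.
Nothing changes in [ɳutraɖa]: there the adjacent consonants already agree in place (/t/ and /r/ are both alveolar), so this form is consistent with the same rule.

place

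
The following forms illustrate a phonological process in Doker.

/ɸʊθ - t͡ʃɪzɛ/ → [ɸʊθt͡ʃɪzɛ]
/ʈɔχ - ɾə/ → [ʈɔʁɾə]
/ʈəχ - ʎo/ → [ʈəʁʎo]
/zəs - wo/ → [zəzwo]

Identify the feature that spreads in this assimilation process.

voicing

Underlying /χ/ is realised as [ʁ] next to /ɾ/; /ɾ/ itself does not change.
The change voiceless → voiced matches the voicing of the following /ɾ/, identifying this as voicing assimilation.
Checking the remaining alternations: /χ/ → [ʁ] before /ʎ/ (voiceless → voiced, matching voiced); /s/ → [z] before /w/ (voiceless → voiced, matching voiced) — only voicing changes, and always toward the following segment.
No alternation appears in [ɸʊθt͡ʃɪzɛ]: there the adjacent consonants already agree in voicing (/θ/ and /t͡ʃ/ are both voiceless), so this form is consistent with the same rule.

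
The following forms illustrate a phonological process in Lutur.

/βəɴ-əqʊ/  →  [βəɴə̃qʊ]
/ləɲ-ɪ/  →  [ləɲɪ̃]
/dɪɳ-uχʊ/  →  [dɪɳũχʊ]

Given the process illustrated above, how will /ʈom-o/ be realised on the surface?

[ʈomõ]

The data show progressive nasality assimilation (vowel nasalisation): /ə/ → [ə̃] after /ɴ/; /ɪ/ → [ɪ̃] after /ɲ/; /u/ → [ũ] after /ɳ/ — a vowel is nasalised by an immediately preceding nasal consonant.
The vowel /o/ is adjacent to the preceding nasal /m/, so it acquires [+nasal] and surfaces as [õ].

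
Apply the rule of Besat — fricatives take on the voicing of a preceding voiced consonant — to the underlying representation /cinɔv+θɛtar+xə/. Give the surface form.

[cinɔvðɛtarɣə]

/θ/ is a voiceless dental fricative. The preceding trigger /v/ is voiced, so /θ/ must become voiced as well.
The voiced dental fricative is [ð], so /θ/ → [ð].
At the second juncture, /x/ likewise becomes [ɣ] adjacent to /r/.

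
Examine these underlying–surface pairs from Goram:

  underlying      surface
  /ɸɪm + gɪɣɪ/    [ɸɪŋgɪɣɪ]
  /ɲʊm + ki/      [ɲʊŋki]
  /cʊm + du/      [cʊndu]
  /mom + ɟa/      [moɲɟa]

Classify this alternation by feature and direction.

regressive place assimilation

Comparing underlying and surface forms, /m/ → [ŋ] is the alternation; the neighbouring /g/ is constant.
/m/ is bilabial while /g/ is velar; the output [ŋ] is velar, matching the trigger — so the feature that spreads is place.
Manner and voice are unchanged, so the assimilation is partial, not total.
Checking the remaining alternations: /m/ → [ŋ] before /k/ (bilabial → velar, matching velar); /m/ → [n] before /d/ (bilabial → alveolar, matching alveolar); /m/ → [ɲ] before /ɟ/ (bilabial → palatal, matching palatal) — only place changes, and always toward the following segment.
Since the segment that changes precedes the conditioning segment, the assimilation is regressive.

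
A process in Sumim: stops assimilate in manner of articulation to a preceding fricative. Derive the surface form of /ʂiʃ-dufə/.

The rule targets /d/ (voiced alveolar stop), which sits after the trigger /ʃ/ (fricative).
Changing only its manner to fricative gives [z] — the voiced alveolar fricative.

[ʂiʃzufə]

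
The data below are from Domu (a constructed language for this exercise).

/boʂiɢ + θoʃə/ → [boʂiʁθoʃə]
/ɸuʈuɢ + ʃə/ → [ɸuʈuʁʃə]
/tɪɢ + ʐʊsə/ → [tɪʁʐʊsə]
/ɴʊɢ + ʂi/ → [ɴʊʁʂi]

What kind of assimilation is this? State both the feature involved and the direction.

regressive manner assimilation

Comparing underlying and surface forms, /ɢ/ → [ʁ] is the alternation; the neighbouring /θ/ is constant.
The change stop → fricative matches the manner of the following /θ/, identifying this as manner assimilation.
Place and voice are unchanged, so the assimilation is partial, not total.
The same holds elsewhere in the data: /ɢ/ → [ʁ] before /ʃ/ (stop → fricative, matching a fricative); /ɢ/ → [ʁ] before /ʐ/ (stop → fricative, matching a fricative); /ɢ/ → [ʁ] before /ʂ/ (stop → fricative, matching a fricative) — only manner changes, and always toward the following segment.
Since the segment that changes precedes the conditioning segment, the assimilation is regressive.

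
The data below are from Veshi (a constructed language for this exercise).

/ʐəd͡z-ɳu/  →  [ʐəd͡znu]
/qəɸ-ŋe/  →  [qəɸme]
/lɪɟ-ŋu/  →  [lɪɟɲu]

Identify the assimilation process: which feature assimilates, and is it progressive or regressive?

progressive place assimilation

Underlying /ɳ/ is realised as [n] next to /d͡z/; /d͡z/ itself does not change.
The change retroflex → alveolar matches the place of the preceding /d͡z/, identifying this as place assimilation.
Manner and voice are unchanged, so the assimilation is partial, not total.
Checking the remaining alternations: /ŋ/ → [m] after /ɸ/ (velar → bilabial, matching bilabial); /ŋ/ → [ɲ] after /ɟ/ (velar → palatal, matching palatal) — only place changes, and always toward the preceding segment.
The trigger is the preceding segment, so the direction is progressive (perseverative).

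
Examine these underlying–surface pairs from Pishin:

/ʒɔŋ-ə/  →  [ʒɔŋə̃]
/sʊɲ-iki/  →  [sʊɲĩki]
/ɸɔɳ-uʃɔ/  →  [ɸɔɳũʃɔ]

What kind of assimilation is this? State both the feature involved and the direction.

progressive nasality assimilation (vowel nasalisation)

The vowel /ə/ surfaces as nasalised [ə̃] next to the preceding nasal /ŋ/ — it has acquired the [+nasal] feature of its neighbour.
The other forms show the same pattern: /i/ → [ĩ] after /ɲ/; /u/ → [ũ] after /ɳ/ — each time a vowel is nasalised next to a preceding nasal.
Because the conditioning nasal is to the left of the vowel that changes, the process is progressive (perseverative).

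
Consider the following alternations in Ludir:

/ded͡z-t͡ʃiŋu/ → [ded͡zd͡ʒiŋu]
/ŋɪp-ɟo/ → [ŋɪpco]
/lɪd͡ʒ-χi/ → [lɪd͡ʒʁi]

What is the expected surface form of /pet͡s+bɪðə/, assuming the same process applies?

The data show progressive voicing assimilation: /t͡ʃ/ → [d͡ʒ] after /d͡z/; /ɟ/ → [c] after /p/; /χ/ → [ʁ] after /d͡ʒ/. In each pair only voicing changes, matching the preceding consonant, while place and manner stay constant.
/b/ is a voiced bilabial stop. The preceding trigger /t͡s/ is voiceless, so /b/ must become voiceless as well.
Changing only its voicing to voiceless gives [p] — the voiceless bilabial stop.

[pet͡spɪðə]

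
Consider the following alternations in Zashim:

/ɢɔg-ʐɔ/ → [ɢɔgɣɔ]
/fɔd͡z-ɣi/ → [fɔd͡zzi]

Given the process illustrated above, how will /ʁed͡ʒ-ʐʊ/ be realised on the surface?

[ʁed͡ʒʒʊ]

The data show progressive place assimilation: /ʐ/ → [ɣ] after /g/; /ɣ/ → [z] after /d͡z/. In each pair only place changes, matching the preceding consonant, while manner and voice stay constant.
The rule targets /ʐ/ (voiced retroflex fricative), which sits after the trigger /d͡ʒ/ (postalveolar).
The voiced postalveolar fricative is [ʒ], so /ʐ/ → [ʒ].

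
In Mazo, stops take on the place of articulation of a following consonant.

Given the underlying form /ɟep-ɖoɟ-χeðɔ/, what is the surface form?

/p/ is a voiceless bilabial stop. The following trigger /ɖ/ is retroflex, so /p/ must become retroflex as well.
The voiceless retroflex stop is [ʈ], so /p/ → [ʈ].
At the second juncture, /ɟ/ likewise becomes [ɢ] adjacent to /χ/.

[ɟeʈɖoɢχeðɔ]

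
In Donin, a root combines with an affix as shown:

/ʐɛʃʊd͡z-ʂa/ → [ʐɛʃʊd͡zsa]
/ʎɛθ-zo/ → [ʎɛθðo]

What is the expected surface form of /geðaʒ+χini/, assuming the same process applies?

[geðaʒʃini]

The data show progressive place assimilation: /ʂ/ → [s] after /d͡z/; /z/ → [ð] after /θ/. In each pair only place changes, matching the preceding consonant, while manner and voice stay constant.
The rule targets /χ/ (voiceless uvular fricative), which sits after the trigger /ʒ/ (postalveolar).
Changing only its place to postalveolar gives [ʃ] — the voiceless postalveolar fricative.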